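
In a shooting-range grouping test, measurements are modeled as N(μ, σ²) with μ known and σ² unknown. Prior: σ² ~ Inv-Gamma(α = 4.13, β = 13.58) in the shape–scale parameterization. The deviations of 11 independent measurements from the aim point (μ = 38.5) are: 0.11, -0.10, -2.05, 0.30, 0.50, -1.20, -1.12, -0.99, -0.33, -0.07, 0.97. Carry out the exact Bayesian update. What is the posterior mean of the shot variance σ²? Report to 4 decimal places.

2.1120

With known mean μ and an Inverse-Gamma(α, β) prior on σ², the Normal likelihood is conjugate: posterior is Inv-Gamma(α + n/2, β + Σ(xᵢ−μ)²/2).
Σ(xᵢ−μ)² = (0.11)² + (-0.10)² + (-2.05)² + (0.30)² + (0.50)² + (-1.20)² + (-1.12)² + (-0.99)² + (-0.33)² + (-0.07)² + (0.97)² = 9.2938.
Posterior: Inv-Gamma(4.13 + 11/2, 13.58 + 9.2938/2) = Inv-Gamma(9.63, 18.22690).
E[σ²|data] = β/(α−1) = 18.22690/8.63 = 2.1120.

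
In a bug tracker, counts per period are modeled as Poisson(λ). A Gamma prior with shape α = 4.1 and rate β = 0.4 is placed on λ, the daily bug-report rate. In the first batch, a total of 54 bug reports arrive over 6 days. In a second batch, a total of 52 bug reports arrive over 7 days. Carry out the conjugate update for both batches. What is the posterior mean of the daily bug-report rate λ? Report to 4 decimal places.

8.2164

With a Gamma(shape α, rate β) prior, the Poisson likelihood is conjugate: the posterior is Gamma(α + ΣXᵢ, β + n).
After batch 1: Gamma(α+S, β+n) = Gamma(4.1+54, 0.4+6) = Gamma(58.1, 6.4).
After batch 2: Gamma(α+S, β+n) = Gamma(58.1+52, 6.4+7) = Gamma(110.1, 13.4).
Posterior mean = α/β = 110.1/13.4 = 8.2164.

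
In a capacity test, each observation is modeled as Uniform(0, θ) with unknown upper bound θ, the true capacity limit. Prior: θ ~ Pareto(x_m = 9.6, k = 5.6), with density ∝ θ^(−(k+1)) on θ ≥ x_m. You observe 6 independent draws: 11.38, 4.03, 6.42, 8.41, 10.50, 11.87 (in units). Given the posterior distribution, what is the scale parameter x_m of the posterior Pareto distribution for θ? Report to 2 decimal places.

A Pareto(scale x_m, shape k) prior on the upper bound θ of Uniform(0, θ) is conjugate: posterior is Pareto(max(x_m, max xᵢ), k + n).
Sample maximum = 11.87; prior scale x_m = 9.6 → posterior scale = max = 11.87.
Posterior shape = 5.6 + 6 = 11.6.
Posterior scale x_m = 11.87.

11.87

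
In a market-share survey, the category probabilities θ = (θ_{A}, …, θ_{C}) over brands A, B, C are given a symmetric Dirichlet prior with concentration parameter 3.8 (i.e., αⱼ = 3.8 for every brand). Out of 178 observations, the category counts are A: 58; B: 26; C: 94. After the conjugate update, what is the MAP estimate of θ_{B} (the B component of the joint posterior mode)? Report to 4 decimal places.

The Dirichlet prior is conjugate to the Multinomial likelihood: each posterior αⱼ = prior αⱼ + observed count nⱼ.
Posterior concentration: (61.8, 29.8, 97.8), total = 189.4.
Joint mode component: (α_{B}−1)/(Σα−K) = 28.8/186.4 = 0.1545.

0.1545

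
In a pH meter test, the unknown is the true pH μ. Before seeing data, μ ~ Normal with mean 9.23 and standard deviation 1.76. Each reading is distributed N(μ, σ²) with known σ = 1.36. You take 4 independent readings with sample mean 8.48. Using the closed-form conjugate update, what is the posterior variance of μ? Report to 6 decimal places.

0.402340

For Normal data with known variance σ², a Normal(μ₀, σ₀²) prior on μ is conjugate. Posterior precision = 1/σ₀² + n/σ²; posterior mean is the precision-weighted average of μ₀ and x̄.
σ₀² = 1.76² = 3.0976, σ² = 1.36² = 1.8496; σ² + n·σ₀² = 1.8496 + 4·3.0976 = 14.24.
Posterior precision = 1/σ₀² + n/σ² = 1/3.0976 + 4/1.8496 = (σ² + n·σ₀²)/(σ₀²σ²) = 14.24/(3.0976·1.8496); posterior variance σₙ² = σ₀²σ²/(σ² + n·σ₀²) = 3.0976·1.8496/14.24 = 0.402340.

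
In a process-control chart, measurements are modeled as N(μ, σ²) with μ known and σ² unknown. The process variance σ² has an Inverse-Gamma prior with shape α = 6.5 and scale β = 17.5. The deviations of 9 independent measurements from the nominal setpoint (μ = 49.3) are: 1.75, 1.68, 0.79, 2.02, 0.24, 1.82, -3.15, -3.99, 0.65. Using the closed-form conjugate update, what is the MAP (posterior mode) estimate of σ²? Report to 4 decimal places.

With known mean μ and an Inverse-Gamma(α, β) prior on σ², the Normal likelihood is conjugate: posterior is Inv-Gamma(α + n/2, β + Σ(xᵢ−μ)²/2).
Σ(xᵢ−μ)² = (1.75)² + (1.68)² + (0.79)² + (2.02)² + (0.24)² + (1.82)² + (-3.15)² + (-3.99)² + (0.65)² = 40.2245.
Posterior: Inv-Gamma(6.5 + 9/2, 17.5 + 40.2245/2) = Inv-Gamma(11.00, 37.61225).
Mode = β/(α+1) = 37.61225/12.00 = 3.1344.

3.1344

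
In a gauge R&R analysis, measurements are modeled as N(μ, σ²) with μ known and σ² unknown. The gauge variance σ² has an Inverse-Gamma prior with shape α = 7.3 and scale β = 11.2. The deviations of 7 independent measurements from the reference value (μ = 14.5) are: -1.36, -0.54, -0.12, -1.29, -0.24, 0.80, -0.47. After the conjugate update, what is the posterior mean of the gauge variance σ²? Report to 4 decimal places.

With known mean μ and an Inverse-Gamma(α, β) prior on σ², the Normal likelihood is conjugate: posterior is Inv-Gamma(α + n/2, β + Σ(xᵢ−μ)²/2).
Σ(xᵢ−μ)² = (-1.36)² + (-0.54)² + (-0.12)² + (-1.29)² + (-0.24)² + (0.80)² + (-0.47)² = 4.7382.
Posterior: Inv-Gamma(7.3 + 7/2, 11.2 + 4.7382/2) = Inv-Gamma(10.80, 13.56910).
E[σ²|data] = β/(α−1) = 13.56910/9.80 = 1.3846.

1.3846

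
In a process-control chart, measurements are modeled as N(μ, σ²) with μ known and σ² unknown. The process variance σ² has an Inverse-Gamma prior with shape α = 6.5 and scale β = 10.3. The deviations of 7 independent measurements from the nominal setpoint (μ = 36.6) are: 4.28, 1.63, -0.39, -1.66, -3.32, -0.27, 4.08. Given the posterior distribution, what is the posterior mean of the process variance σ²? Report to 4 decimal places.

With known mean μ and an Inverse-Gamma(α, β) prior on σ², the Normal likelihood is conjugate: posterior is Inv-Gamma(α + n/2, β + Σ(xᵢ−μ)²/2).
Σ(xᵢ−μ)² = (4.28)² + (1.63)² + (-0.39)² + (-1.66)² + (-3.32)² + (-0.27)² + (4.08)² = 51.6247.
Posterior: Inv-Gamma(6.5 + 7/2, 10.3 + 51.6247/2) = Inv-Gamma(10.00, 36.11235).
E[σ²|data] = β/(α−1) = 36.11235/9.00 = 4.0125.

4.0125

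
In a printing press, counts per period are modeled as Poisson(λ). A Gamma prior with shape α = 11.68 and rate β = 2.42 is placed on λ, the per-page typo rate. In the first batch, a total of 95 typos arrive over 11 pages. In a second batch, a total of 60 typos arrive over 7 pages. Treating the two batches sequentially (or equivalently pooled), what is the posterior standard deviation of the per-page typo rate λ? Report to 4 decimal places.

0.6322

With a Gamma(shape α, rate β) prior, the Poisson likelihood is conjugate: the posterior is Gamma(α + ΣXᵢ, β + n).
After batch 1: Gamma(α+S, β+n) = Gamma(11.68+95, 2.42+11) = Gamma(106.68, 13.42).
After batch 2: Gamma(α+S, β+n) = Gamma(106.68+60, 13.42+7) = Gamma(166.68, 20.42).
SD = √α/β = √166.68/20.42 = 0.6322.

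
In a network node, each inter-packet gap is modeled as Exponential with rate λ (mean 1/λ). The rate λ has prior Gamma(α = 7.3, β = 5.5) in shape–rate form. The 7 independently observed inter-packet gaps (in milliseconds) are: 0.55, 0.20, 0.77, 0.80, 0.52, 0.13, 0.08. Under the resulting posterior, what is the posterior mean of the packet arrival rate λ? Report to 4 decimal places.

With a Gamma(shape α, rate β) prior on the exponential rate λ, the posterior after n observations with total T = Σxᵢ is Gamma(α+n, β+T).
Sum of observations T = 3.05 milliseconds; n = 7.
Posterior: Gamma(7.3+7, 5.5+3.05) = Gamma(14.3, 8.55).
Posterior mean of λ = α/β = 14.3/8.55 = 1.6725.

1.6725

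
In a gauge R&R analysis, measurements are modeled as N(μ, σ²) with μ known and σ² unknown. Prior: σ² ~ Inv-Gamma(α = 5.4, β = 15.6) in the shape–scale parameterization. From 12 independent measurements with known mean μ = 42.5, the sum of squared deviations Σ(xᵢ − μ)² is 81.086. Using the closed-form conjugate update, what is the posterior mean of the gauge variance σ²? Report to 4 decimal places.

With known mean μ and an Inverse-Gamma(α, β) prior on σ², the Normal likelihood is conjugate: posterior is Inv-Gamma(α + n/2, β + Σ(xᵢ−μ)²/2).
Posterior: Inv-Gamma(5.4 + 12/2, 15.6 + 81.086/2) = Inv-Gamma(11.40, 56.1430).
E[σ²|data] = β/(α−1) = 56.1430/10.40 = 5.3984.

5.3984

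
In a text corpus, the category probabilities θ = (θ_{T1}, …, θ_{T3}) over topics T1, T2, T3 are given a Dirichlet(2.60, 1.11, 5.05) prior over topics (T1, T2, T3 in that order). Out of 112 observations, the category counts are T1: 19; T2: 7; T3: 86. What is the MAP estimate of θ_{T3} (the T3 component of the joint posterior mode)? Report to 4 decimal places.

0.7647

The Dirichlet prior is conjugate to the Multinomial likelihood: each posterior αⱼ = prior αⱼ + observed count nⱼ.
Posterior concentration: (21.60, 8.11, 91.05), total = 120.76.
Joint mode component: (α_{T3}−1)/(Σα−K) = 90.05/117.76 = 0.7647.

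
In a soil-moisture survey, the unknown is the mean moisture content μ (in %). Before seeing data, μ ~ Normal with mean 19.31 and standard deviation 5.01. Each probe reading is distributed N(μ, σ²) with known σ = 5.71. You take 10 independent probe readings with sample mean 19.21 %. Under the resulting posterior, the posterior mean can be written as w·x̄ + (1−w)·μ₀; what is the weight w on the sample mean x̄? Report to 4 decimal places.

0.8850

For Normal data with known variance σ², a Normal(μ₀, σ₀²) prior on μ is conjugate. Posterior precision = 1/σ₀² + n/σ²; posterior mean is the precision-weighted average of μ₀ and x̄.
σ₀² = 5.01² = 25.1001, σ² = 5.71² = 32.6041. Prior precision 1/σ₀² = 1/25.1001; data precision n/σ² = 10/32.6041.
w = (n/σ²)/(1/σ₀² + n/σ²) = n·σ₀²/(σ² + n·σ₀²) = 10·25.1001/(32.6041 + 10·25.1001) = 251.001/283.6051 = 0.8850.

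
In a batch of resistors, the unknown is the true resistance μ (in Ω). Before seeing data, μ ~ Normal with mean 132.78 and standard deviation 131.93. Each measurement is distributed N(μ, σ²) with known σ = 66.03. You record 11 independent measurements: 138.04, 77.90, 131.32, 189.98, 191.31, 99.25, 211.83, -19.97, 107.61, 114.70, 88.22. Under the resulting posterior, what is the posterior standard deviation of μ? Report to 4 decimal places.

19.6859

For Normal data with known variance σ², a Normal(μ₀, σ₀²) prior on μ is conjugate. Posterior precision = 1/σ₀² + n/σ²; posterior mean is the precision-weighted average of μ₀ and x̄.
σ₀² = 131.93² = 17405.5249, σ² = 66.03² = 4359.9609; σ² + n·σ₀² = 4359.9609 + 11·17405.5249 = 195820.7348.
Posterior precision = 1/σ₀² + n/σ² = 1/17405.5249 + 11/4359.9609 = (σ² + n·σ₀²)/(σ₀²σ²) = 195820.7348/(17405.5249·4359.9609); posterior variance σₙ² = σ₀²σ²/(σ² + n·σ₀²) = 17405.5249·4359.9609/195820.7348 = 387.535100.
Posterior SD = √σₙ² = √(17405.5249·4359.9609/195820.7348) = 19.6859.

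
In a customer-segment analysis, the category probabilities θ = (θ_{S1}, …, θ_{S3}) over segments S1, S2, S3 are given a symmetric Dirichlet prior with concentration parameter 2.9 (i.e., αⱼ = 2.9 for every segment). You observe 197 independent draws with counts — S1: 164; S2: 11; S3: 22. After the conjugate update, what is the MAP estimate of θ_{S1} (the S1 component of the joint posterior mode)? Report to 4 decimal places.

0.8185

The Dirichlet prior is conjugate to the Multinomial likelihood: each posterior αⱼ = prior αⱼ + observed count nⱼ.
Posterior concentration: (166.9, 13.9, 24.9), total = 205.7.
Joint mode component: (α_{S1}−1)/(Σα−K) = 165.9/202.7 = 0.8185.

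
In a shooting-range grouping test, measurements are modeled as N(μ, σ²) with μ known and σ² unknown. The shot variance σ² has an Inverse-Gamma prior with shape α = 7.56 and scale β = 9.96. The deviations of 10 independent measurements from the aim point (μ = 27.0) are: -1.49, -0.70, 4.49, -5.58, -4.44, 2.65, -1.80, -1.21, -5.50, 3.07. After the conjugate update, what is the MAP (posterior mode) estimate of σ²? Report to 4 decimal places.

With known mean μ and an Inverse-Gamma(α, β) prior on σ², the Normal likelihood is conjugate: posterior is Inv-Gamma(α + n/2, β + Σ(xᵢ−μ)²/2).
Σ(xᵢ−μ)² = (-1.49)² + (-0.70)² + (4.49)² + (-5.58)² + (-4.44)² + (2.65)² + (-1.80)² + (-1.21)² + (-5.50)² + (3.07)² = 125.1217.
Posterior: Inv-Gamma(7.56 + 10/2, 9.96 + 125.1217/2) = Inv-Gamma(12.56, 72.52085).
Mode = β/(α+1) = 72.52085/13.56 = 5.3481.

5.3481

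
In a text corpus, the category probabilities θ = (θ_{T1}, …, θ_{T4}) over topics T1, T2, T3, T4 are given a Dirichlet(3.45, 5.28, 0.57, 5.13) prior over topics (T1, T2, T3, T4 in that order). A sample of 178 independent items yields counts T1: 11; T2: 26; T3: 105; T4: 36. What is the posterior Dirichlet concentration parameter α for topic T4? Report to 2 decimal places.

The Dirichlet prior is conjugate to the Multinomial likelihood: each posterior αⱼ = prior αⱼ + observed count nⱼ.
Posterior concentration: (14.45, 31.28, 105.57, 41.13), total = 192.43.
α_{T4} = 5.13 + 36 = 41.13.

41.13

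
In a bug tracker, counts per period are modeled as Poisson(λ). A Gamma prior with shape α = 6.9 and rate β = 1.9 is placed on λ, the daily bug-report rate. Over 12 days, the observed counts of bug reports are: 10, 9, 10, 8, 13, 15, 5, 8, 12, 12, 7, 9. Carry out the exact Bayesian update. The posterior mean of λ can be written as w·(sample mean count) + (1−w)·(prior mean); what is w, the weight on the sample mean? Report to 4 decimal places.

With a Gamma(shape α, rate β) prior, the Poisson likelihood is conjugate: the posterior is Gamma(α + ΣXᵢ, β + n).
Posterior mean = (α₀+S)/(β₀+n) = [n/(β₀+n)]·(S/n) + [β₀/(β₀+n)]·(α₀/β₀), so only n and β₀ enter the weight.
Weight on data w = n/(β₀+n) = 12/(1.9+12) = 12/13.9 = 0.8633.

0.8633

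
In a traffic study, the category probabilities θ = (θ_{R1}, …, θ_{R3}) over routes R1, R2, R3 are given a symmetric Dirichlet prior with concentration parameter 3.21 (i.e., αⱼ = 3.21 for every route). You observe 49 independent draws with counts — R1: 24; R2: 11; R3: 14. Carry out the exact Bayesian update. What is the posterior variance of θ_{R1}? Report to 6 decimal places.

The Dirichlet prior is conjugate to the Multinomial likelihood: each posterior αⱼ = prior αⱼ + observed count nⱼ.
Posterior concentration: (27.21, 14.21, 17.21), total = 58.63.
Var[θ_j] = α_j(Σα−α_j)/((Σα)²(Σα+1)) = 27.21·31.42/(58.63²·59.63) = 0.004171.

0.004171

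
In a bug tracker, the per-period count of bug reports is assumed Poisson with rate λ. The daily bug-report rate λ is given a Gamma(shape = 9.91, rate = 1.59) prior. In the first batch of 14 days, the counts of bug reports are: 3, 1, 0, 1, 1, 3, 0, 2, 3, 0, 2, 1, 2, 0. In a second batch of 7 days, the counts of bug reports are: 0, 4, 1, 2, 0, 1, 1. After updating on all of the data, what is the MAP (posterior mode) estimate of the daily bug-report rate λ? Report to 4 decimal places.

1.6339

With a Gamma(shape α, rate β) prior, the Poisson likelihood is conjugate: the posterior is Gamma(α + ΣXᵢ, β + n).
Batch 1: sum of counts S = 19 over n = 14 days.
After batch 1: Gamma(α+S, β+n) = Gamma(9.91+19, 1.59+14) = Gamma(28.91, 15.59).
Batch 2: sum of counts S = 9 over n = 7 days.
After batch 2: Gamma(α+S, β+n) = Gamma(28.91+9, 15.59+7) = Gamma(37.91, 22.59).
Mode of Gamma(α,β) for α≥1 is (α−1)/β = 36.91/22.59 = 1.6339.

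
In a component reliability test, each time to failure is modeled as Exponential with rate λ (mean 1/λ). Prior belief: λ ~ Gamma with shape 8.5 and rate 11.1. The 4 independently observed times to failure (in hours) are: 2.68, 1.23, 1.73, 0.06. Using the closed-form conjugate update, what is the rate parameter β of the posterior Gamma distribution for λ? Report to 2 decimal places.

With a Gamma(shape α, rate β) prior on the exponential rate λ, the posterior after n observations with total T = Σxᵢ is Gamma(α+n, β+T).
Sum of observations T = 5.70 hours; n = 4.
Posterior: Gamma(8.5+4, 11.1+5.70) = Gamma(12.5, 16.80).
Posterior β = 16.80.

16.80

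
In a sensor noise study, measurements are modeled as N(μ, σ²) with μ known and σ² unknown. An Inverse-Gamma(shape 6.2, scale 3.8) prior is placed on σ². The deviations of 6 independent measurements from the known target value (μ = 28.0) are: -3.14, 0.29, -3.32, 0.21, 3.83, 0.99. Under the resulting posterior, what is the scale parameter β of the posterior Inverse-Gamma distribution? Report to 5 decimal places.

With known mean μ and an Inverse-Gamma(α, β) prior on σ², the Normal likelihood is conjugate: posterior is Inv-Gamma(α + n/2, β + Σ(xᵢ−μ)²/2).
Σ(xᵢ−μ)² = (-3.14)² + (0.29)² + (-3.32)² + (0.21)² + (3.83)² + (0.99)² = 36.6592.
Posterior: Inv-Gamma(6.2 + 6/2, 3.8 + 36.6592/2) = Inv-Gamma(9.20, 22.12960).
Posterior β = 22.12960.

22.12960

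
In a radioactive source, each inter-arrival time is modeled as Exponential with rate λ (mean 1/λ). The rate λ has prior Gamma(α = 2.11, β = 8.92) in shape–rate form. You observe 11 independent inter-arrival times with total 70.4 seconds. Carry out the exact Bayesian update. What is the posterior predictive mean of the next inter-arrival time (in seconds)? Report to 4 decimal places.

6.5500

With a Gamma(shape α, rate β) prior on the exponential rate λ, the posterior after n observations with total T = Σxᵢ is Gamma(α+n, β+T).
Posterior: Gamma(2.11+11, 8.92+70.4) = Gamma(13.11, 79.32).
The predictive distribution for the next observation is Lomax; its mean is β/(α−1) = 79.32/12.11 = 6.5500.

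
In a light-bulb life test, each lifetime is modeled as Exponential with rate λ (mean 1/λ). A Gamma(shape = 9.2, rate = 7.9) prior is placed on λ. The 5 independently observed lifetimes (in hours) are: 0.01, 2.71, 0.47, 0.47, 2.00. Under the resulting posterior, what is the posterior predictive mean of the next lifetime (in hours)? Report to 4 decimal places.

1.0273

With a Gamma(shape α, rate β) prior on the exponential rate λ, the posterior after n observations with total T = Σxᵢ is Gamma(α+n, β+T).
Sum of observations T = 5.66 hours; n = 5.
Posterior: Gamma(9.2+5, 7.9+5.66) = Gamma(14.2, 13.56).
The predictive distribution for the next observation is Lomax; its mean is β/(α−1) = 13.56/13.2 = 1.0273.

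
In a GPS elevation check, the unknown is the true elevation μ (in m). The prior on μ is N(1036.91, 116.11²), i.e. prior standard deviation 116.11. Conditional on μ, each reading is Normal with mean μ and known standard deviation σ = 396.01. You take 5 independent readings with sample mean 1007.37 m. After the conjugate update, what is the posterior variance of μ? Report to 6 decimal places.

9428.764259

For Normal data with known variance σ², a Normal(μ₀, σ₀²) prior on μ is conjugate. Posterior precision = 1/σ₀² + n/σ²; posterior mean is the precision-weighted average of μ₀ and x̄.
σ₀² = 116.11² = 13481.5321, σ² = 396.01² = 156823.9201; σ² + n·σ₀² = 156823.9201 + 5·13481.5321 = 224231.5806.
Posterior precision = 1/σ₀² + n/σ² = 1/13481.5321 + 5/156823.9201 = (σ² + n·σ₀²)/(σ₀²σ²) = 224231.5806/(13481.5321·156823.9201); posterior variance σₙ² = σ₀²σ²/(σ² + n·σ₀²) = 13481.5321·156823.9201/224231.5806 = 9428.764259.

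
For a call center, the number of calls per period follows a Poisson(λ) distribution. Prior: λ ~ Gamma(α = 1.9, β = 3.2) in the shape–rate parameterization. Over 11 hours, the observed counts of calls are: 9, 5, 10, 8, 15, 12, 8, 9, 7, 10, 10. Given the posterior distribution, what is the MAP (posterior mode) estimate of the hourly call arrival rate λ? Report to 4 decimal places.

7.3169

With a Gamma(shape α, rate β) prior, the Poisson likelihood is conjugate: the posterior is Gamma(α + ΣXᵢ, β + n).
Sum of counts S = 103 over n = 11 hours.
Posterior: Gamma(α+S, β+n) = Gamma(1.9+103, 3.2+11) = Gamma(104.9, 14.2).
Mode of Gamma(α,β) for α≥1 is (α−1)/β = 103.9/14.2 = 7.3169.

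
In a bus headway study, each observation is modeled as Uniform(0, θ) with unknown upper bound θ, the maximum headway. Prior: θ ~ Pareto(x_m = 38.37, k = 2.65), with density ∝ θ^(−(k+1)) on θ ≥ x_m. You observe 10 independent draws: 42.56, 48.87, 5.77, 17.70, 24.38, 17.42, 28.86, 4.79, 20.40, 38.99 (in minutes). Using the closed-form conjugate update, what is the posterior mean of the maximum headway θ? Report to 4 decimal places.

A Pareto(scale x_m, shape k) prior on the upper bound θ of Uniform(0, θ) is conjugate: posterior is Pareto(max(x_m, max xᵢ), k + n).
Sample maximum = 48.87; prior scale x_m = 38.37 → posterior scale = max = 48.87.
Posterior shape = 2.65 + 10 = 12.65.
E[θ|data] = k·x_m/(k−1) = 12.65·48.87/11.65 = 53.0648.

53.0648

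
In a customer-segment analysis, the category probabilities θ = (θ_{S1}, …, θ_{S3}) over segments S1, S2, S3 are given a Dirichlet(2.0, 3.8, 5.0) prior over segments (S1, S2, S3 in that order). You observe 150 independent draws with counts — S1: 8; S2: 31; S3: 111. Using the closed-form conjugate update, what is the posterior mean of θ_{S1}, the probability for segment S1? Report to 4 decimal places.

The Dirichlet prior is conjugate to the Multinomial likelihood: each posterior αⱼ = prior αⱼ + observed count nⱼ.
Posterior concentration: (10.0, 34.8, 116.0), total = 160.8.
E[θ_{S1}|data] = α_{S1}/Σα = 10.0/160.8 = 0.0622.

0.0622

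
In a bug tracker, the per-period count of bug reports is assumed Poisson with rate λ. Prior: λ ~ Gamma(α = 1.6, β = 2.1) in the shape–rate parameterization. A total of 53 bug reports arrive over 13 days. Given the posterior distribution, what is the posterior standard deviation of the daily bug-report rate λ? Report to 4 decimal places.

With a Gamma(shape α, rate β) prior, the Poisson likelihood is conjugate: the posterior is Gamma(α + ΣXᵢ, β + n).
Posterior: Gamma(α+S, β+n) = Gamma(1.6+53, 2.1+13) = Gamma(54.6, 15.1).
SD = √α/β = √54.6/15.1 = 0.4893.

0.4893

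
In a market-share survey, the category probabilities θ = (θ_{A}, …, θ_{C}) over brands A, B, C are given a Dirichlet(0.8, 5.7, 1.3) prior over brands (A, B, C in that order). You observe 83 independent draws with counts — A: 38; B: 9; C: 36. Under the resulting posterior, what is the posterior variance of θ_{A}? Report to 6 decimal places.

The Dirichlet prior is conjugate to the Multinomial likelihood: each posterior αⱼ = prior αⱼ + observed count nⱼ.
Posterior concentration: (38.8, 14.7, 37.3), total = 90.8.
Var[θ_j] = α_j(Σα−α_j)/((Σα)²(Σα+1)) = 38.8·52.0/(90.8²·91.8) = 0.002666.

0.002666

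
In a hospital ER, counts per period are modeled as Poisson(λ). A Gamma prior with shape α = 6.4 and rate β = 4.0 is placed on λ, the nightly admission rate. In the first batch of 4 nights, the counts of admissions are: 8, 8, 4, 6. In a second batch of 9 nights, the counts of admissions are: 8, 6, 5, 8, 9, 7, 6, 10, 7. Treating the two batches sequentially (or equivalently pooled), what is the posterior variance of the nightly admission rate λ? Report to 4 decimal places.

With a Gamma(shape α, rate β) prior, the Poisson likelihood is conjugate: the posterior is Gamma(α + ΣXᵢ, β + n).
Batch 1: sum of counts S = 26 over n = 4 nights.
After batch 1: Gamma(α+S, β+n) = Gamma(6.4+26, 4.0+4) = Gamma(32.4, 8.0).
Batch 2: sum of counts S = 66 over n = 9 nights.
After batch 2: Gamma(α+S, β+n) = Gamma(32.4+66, 8.0+9) = Gamma(98.4, 17.0).
Var = α/β² = 98.4/17.0² = 0.3405.

0.3405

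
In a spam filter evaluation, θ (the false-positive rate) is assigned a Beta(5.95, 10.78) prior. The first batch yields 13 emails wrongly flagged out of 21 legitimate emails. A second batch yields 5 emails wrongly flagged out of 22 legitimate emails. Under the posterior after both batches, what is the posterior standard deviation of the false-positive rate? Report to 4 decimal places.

The Beta prior is conjugate to a Binomial/Bernoulli likelihood; the update adds successes to α and failures to β.
After batch 1: Beta(5.95+13, 10.78+8) = Beta(18.95, 18.78).
After batch 2: Beta(18.95+5, 18.78+17) = Beta(23.95, 35.78).
Var = αβ/((α+β)²(α+β+1)) = 23.95·35.78/(59.73²·60.73) = 0.00395510; SD = √0.00395510 = 0.0629.

0.0629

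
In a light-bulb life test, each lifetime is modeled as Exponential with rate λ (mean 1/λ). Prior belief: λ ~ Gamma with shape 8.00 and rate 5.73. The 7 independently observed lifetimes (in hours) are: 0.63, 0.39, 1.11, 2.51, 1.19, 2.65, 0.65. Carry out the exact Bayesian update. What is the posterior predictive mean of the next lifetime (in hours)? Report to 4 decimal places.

1.0614

With a Gamma(shape α, rate β) prior on the exponential rate λ, the posterior after n observations with total T = Σxᵢ is Gamma(α+n, β+T).
Sum of observations T = 9.13 hours; n = 7.
Posterior: Gamma(8.00+7, 5.73+9.13) = Gamma(15.00, 14.86).
The predictive distribution for the next observation is Lomax; its mean is β/(α−1) = 14.86/14.00 = 1.0614.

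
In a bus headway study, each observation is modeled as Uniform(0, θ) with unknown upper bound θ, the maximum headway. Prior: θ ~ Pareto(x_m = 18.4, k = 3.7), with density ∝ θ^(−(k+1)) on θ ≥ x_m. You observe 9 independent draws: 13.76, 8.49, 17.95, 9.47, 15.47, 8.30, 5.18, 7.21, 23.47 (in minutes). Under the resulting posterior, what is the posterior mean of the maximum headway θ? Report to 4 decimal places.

25.4760

A Pareto(scale x_m, shape k) prior on the upper bound θ of Uniform(0, θ) is conjugate: posterior is Pareto(max(x_m, max xᵢ), k + n).
Sample maximum = 23.47; prior scale x_m = 18.4 → posterior scale = max = 23.47.
Posterior shape = 3.7 + 9 = 12.7.
E[θ|data] = k·x_m/(k−1) = 12.7·23.47/11.7 = 25.4760.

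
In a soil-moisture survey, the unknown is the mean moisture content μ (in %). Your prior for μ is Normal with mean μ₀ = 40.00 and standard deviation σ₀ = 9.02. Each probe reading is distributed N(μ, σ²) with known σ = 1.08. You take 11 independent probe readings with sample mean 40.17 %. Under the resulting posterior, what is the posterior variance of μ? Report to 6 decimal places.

For Normal data with known variance σ², a Normal(μ₀, σ₀²) prior on μ is conjugate. Posterior precision = 1/σ₀² + n/σ²; posterior mean is the precision-weighted average of μ₀ and x̄.
σ₀² = 9.02² = 81.3604, σ² = 1.08² = 1.1664; σ² + n·σ₀² = 1.1664 + 11·81.3604 = 896.1308.
Posterior precision = 1/σ₀² + n/σ² = 1/81.3604 + 11/1.1664 = (σ² + n·σ₀²)/(σ₀²σ²) = 896.1308/(81.3604·1.1664); posterior variance σₙ² = σ₀²σ²/(σ² + n·σ₀²) = 81.3604·1.1664/896.1308 = 0.105898.

0.105898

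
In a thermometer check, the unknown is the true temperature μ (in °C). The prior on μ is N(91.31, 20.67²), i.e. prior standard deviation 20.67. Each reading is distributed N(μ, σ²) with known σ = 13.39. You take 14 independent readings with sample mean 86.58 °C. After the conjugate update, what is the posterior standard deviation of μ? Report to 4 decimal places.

For Normal data with known variance σ², a Normal(μ₀, σ₀²) prior on μ is conjugate. Posterior precision = 1/σ₀² + n/σ²; posterior mean is the precision-weighted average of μ₀ and x̄.
σ₀² = 20.67² = 427.2489, σ² = 13.39² = 179.2921; σ² + n·σ₀² = 179.2921 + 14·427.2489 = 6160.7767.
Posterior precision = 1/σ₀² + n/σ² = 1/427.2489 + 14/179.2921 = (σ² + n·σ₀²)/(σ₀²σ²) = 6160.7767/(427.2489·179.2921); posterior variance σₙ² = σ₀²σ²/(σ² + n·σ₀²) = 427.2489·179.2921/6160.7767 = 12.433879.
Posterior SD = √σₙ² = √(427.2489·179.2921/6160.7767) = 3.5262.

3.5262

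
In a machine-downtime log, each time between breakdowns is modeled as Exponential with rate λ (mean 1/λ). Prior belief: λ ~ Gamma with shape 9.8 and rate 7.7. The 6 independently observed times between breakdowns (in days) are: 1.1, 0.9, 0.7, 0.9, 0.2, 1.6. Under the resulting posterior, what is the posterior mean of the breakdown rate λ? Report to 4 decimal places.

With a Gamma(shape α, rate β) prior on the exponential rate λ, the posterior after n observations with total T = Σxᵢ is Gamma(α+n, β+T).
Sum of observations T = 5.4 days; n = 6.
Posterior: Gamma(9.8+6, 7.7+5.4) = Gamma(15.8, 13.1).
Posterior mean of λ = α/β = 15.8/13.1 = 1.2061.

1.2061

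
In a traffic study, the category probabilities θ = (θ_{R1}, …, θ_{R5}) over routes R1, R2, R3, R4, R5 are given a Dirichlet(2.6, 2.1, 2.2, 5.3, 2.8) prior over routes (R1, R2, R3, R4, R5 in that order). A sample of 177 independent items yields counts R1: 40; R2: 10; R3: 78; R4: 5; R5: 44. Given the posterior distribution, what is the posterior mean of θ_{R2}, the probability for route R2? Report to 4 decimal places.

0.0630

The Dirichlet prior is conjugate to the Multinomial likelihood: each posterior αⱼ = prior αⱼ + observed count nⱼ.
Posterior concentration: (42.6, 12.1, 80.2, 10.3, 46.8), total = 192.0.
E[θ_{R2}|data] = α_{R2}/Σα = 12.1/192.0 = 0.0630.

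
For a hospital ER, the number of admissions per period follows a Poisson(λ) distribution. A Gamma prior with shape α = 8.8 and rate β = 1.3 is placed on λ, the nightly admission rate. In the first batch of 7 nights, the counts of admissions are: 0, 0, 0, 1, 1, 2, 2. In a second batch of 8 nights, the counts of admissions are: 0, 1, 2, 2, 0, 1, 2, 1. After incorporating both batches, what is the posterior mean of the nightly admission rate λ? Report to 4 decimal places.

1.4601

With a Gamma(shape α, rate β) prior, the Poisson likelihood is conjugate: the posterior is Gamma(α + ΣXᵢ, β + n).
Batch 1: sum of counts S = 6 over n = 7 nights.
After batch 1: Gamma(α+S, β+n) = Gamma(8.8+6, 1.3+7) = Gamma(14.8, 8.3).
Batch 2: sum of counts S = 9 over n = 8 nights.
After batch 2: Gamma(α+S, β+n) = Gamma(14.8+9, 8.3+8) = Gamma(23.8, 16.3).
Posterior mean = α/β = 23.8/16.3 = 1.4601.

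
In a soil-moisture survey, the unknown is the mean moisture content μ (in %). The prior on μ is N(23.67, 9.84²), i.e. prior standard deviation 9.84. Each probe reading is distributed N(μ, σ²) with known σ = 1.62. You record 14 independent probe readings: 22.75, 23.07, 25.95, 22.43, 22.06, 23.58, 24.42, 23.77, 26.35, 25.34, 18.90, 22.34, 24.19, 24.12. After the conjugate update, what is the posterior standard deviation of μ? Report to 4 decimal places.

For Normal data with known variance σ², a Normal(μ₀, σ₀²) prior on μ is conjugate. Posterior precision = 1/σ₀² + n/σ²; posterior mean is the precision-weighted average of μ₀ and x̄.
σ₀² = 9.84² = 96.8256, σ² = 1.62² = 2.6244; σ² + n·σ₀² = 2.6244 + 14·96.8256 = 1358.1828.
Posterior precision = 1/σ₀² + n/σ² = 1/96.8256 + 14/2.6244 = (σ² + n·σ₀²)/(σ₀²σ²) = 1358.1828/(96.8256·2.6244); posterior variance σₙ² = σ₀²σ²/(σ² + n·σ₀²) = 96.8256·2.6244/1358.1828 = 0.187095.
Posterior SD = √σₙ² = √(96.8256·2.6244/1358.1828) = 0.4325.

0.4325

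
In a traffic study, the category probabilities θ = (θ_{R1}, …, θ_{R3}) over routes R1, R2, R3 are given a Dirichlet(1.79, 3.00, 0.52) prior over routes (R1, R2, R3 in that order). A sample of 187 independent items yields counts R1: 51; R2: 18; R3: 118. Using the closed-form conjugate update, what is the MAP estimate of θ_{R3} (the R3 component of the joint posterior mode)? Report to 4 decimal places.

0.6208

The Dirichlet prior is conjugate to the Multinomial likelihood: each posterior αⱼ = prior αⱼ + observed count nⱼ.
Posterior concentration: (52.79, 21.00, 118.52), total = 192.31.
Joint mode component: (α_{R3}−1)/(Σα−K) = 117.52/189.31 = 0.6208.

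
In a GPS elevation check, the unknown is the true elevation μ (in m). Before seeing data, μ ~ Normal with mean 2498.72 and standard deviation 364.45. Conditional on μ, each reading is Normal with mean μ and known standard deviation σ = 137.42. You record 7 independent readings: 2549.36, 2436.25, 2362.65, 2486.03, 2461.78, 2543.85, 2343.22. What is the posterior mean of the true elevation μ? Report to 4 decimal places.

For Normal data with known variance σ², a Normal(μ₀, σ₀²) prior on μ is conjugate. Posterior precision = 1/σ₀² + n/σ²; posterior mean is the precision-weighted average of μ₀ and x̄.
Σxᵢ = 2549.36 + 2436.25 + 2362.65 + 2486.03 + 2461.78 + 2543.85 + 2343.22 = 17183.14, so n·x̄ = 17183.14.
σ₀² = 364.45² = 132823.8025, σ² = 137.42² = 18884.2564; σ² + n·σ₀² = 18884.2564 + 7·132823.8025 = 948650.8739.
Posterior mean = (μ₀/σ₀² + n·x̄/σ²)/(1/σ₀² + n/σ²) = (σ²·μ₀ + σ₀²·n·x̄)/(σ² + n·σ₀²) = (18884.2564·2498.72 + 132823.8025·17183.14)/948650.8739 = 2329516462.841658/948650.8739 = 2455.6099.

2455.6099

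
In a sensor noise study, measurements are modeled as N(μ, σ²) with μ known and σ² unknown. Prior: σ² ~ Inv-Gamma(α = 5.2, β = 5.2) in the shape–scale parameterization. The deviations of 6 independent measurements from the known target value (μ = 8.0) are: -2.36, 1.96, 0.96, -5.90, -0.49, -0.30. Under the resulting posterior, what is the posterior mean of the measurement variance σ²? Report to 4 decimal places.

With known mean μ and an Inverse-Gamma(α, β) prior on σ², the Normal likelihood is conjugate: posterior is Inv-Gamma(α + n/2, β + Σ(xᵢ−μ)²/2).
Σ(xᵢ−μ)² = (-2.36)² + (1.96)² + (0.96)² + (-5.90)² + (-0.49)² + (-0.30)² = 45.4729.
Posterior: Inv-Gamma(5.2 + 6/2, 5.2 + 45.4729/2) = Inv-Gamma(8.20, 27.93645).
E[σ²|data] = β/(α−1) = 27.93645/7.20 = 3.8801.

3.8801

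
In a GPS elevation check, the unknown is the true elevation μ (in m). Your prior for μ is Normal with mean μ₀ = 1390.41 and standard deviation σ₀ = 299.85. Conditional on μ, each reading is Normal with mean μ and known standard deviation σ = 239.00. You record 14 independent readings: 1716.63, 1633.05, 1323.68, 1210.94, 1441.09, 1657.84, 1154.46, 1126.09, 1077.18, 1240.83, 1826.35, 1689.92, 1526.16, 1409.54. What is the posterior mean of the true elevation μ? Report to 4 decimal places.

1429.2216

For Normal data with known variance σ², a Normal(μ₀, σ₀²) prior on μ is conjugate. Posterior precision = 1/σ₀² + n/σ²; posterior mean is the precision-weighted average of μ₀ and x̄.
Σxᵢ = 1716.63 + 1633.05 + 1323.68 + 1210.94 + 1441.09 + 1657.84 + 1154.46 + 1126.09 + 1077.18 + 1240.83 + 1826.35 + 1689.92 + 1526.16 + 1409.54 = 20033.76, so n·x̄ = 20033.76.
σ₀² = 299.85² = 89910.0225, σ² = 239.00² = 57121; σ² + n·σ₀² = 57121 + 14·89910.0225 = 1315861.315.
Posterior mean = (μ₀/σ₀² + n·x̄/σ²)/(1/σ₀² + n/σ²) = (σ²·μ₀ + σ₀²·n·x̄)/(σ² + n·σ₀²) = (57121·1390.41 + 89910.0225·20033.76)/1315861.315 = 1880657421.9696/1315861.315 = 1429.2216.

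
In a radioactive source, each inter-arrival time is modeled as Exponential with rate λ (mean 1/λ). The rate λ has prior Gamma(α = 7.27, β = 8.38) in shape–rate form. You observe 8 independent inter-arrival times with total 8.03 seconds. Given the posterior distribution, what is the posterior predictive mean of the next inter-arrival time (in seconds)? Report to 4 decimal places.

With a Gamma(shape α, rate β) prior on the exponential rate λ, the posterior after n observations with total T = Σxᵢ is Gamma(α+n, β+T).
Posterior: Gamma(7.27+8, 8.38+8.03) = Gamma(15.27, 16.41).
The predictive distribution for the next observation is Lomax; its mean is β/(α−1) = 16.41/14.27 = 1.1500.

1.1500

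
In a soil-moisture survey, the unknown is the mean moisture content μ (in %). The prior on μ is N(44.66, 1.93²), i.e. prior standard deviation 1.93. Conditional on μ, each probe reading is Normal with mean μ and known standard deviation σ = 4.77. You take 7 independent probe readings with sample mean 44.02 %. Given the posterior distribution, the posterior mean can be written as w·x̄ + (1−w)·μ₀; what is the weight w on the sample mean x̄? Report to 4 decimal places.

0.5340

For Normal data with known variance σ², a Normal(μ₀, σ₀²) prior on μ is conjugate. Posterior precision = 1/σ₀² + n/σ²; posterior mean is the precision-weighted average of μ₀ and x̄.
σ₀² = 1.93² = 3.7249, σ² = 4.77² = 22.7529. Prior precision 1/σ₀² = 1/3.7249; data precision n/σ² = 7/22.7529.
w = (n/σ²)/(1/σ₀² + n/σ²) = n·σ₀²/(σ² + n·σ₀²) = 7·3.7249/(22.7529 + 7·3.7249) = 26.0743/48.8272 = 0.5340.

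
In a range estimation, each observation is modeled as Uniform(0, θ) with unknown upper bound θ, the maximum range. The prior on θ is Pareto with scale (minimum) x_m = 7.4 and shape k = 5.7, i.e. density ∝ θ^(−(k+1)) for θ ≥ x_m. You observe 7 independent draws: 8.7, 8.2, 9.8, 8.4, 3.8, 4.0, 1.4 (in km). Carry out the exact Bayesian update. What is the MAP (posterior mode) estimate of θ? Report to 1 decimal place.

A Pareto(scale x_m, shape k) prior on the upper bound θ of Uniform(0, θ) is conjugate: posterior is Pareto(max(x_m, max xᵢ), k + n).
Sample maximum = 9.8; prior scale x_m = 7.4 → posterior scale = max = 9.8.
Posterior shape = 5.7 + 7 = 12.7.
The Pareto density is decreasing on [x_m, ∞), so the mode is x_m = 9.8.

9.8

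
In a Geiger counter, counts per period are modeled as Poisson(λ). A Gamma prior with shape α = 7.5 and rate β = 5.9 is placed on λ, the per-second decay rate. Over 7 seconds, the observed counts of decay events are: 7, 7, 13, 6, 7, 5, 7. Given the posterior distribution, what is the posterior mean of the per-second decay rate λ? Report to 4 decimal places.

4.6124

With a Gamma(shape α, rate β) prior, the Poisson likelihood is conjugate: the posterior is Gamma(α + ΣXᵢ, β + n).
Sum of counts S = 52 over n = 7 seconds.
Posterior: Gamma(α+S, β+n) = Gamma(7.5+52, 5.9+7) = Gamma(59.5, 12.9).
Posterior mean = α/β = 59.5/12.9 = 4.6124.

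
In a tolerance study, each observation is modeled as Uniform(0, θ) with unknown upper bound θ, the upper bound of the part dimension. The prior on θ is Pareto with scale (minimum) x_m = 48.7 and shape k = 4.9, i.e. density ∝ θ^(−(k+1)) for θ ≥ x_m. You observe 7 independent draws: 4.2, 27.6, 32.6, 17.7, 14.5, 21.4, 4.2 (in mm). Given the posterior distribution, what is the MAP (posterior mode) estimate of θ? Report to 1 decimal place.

A Pareto(scale x_m, shape k) prior on the upper bound θ of Uniform(0, θ) is conjugate: posterior is Pareto(max(x_m, max xᵢ), k + n).
Sample maximum = 32.6; prior scale x_m = 48.7 → posterior scale = max = 48.7.
Posterior shape = 4.9 + 7 = 11.9.
The Pareto density is decreasing on [x_m, ∞), so the mode is x_m = 48.7.

48.7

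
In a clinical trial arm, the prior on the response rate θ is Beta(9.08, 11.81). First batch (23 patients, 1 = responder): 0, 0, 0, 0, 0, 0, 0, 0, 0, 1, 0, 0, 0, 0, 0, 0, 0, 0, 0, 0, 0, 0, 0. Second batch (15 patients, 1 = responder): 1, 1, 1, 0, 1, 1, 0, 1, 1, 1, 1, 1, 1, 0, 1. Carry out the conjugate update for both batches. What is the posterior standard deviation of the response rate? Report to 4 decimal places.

0.0626

The Beta prior is conjugate to a Binomial/Bernoulli likelihood; the update adds successes to α and failures to β.
After batch 1: Beta(9.08+1, 11.81+22) = Beta(10.08, 33.81).
After batch 2: Beta(10.08+12, 33.81+3) = Beta(22.08, 36.81).
Var = αβ/((α+β)²(α+β+1)) = 22.08·36.81/(58.89²·59.89) = 0.00391316; SD = √0.00391316 = 0.0626.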